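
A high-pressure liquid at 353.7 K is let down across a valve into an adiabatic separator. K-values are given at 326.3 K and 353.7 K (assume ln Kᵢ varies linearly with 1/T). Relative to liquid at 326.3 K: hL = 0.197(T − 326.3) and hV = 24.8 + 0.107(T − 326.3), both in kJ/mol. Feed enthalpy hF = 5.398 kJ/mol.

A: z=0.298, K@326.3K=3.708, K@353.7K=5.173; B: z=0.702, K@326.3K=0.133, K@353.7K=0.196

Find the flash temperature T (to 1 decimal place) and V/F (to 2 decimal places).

T = 337.1 K, V/F = 0.14

Adiabatic flash: solve Rachford–Rice at each trial T, then check hF = ψ·hV(T) + (1−ψ)·hL(T).
  T = 326.3 K: K = (3.708, 0.133), RR gives ψ = 0.084, H_out = 2.095 kJ/mol
  T = 353.7 K: K = (5.173, 0.196), RR gives ψ = 0.202, H_out = 9.919 kJ/mol
  T = 340.0 K: K = (4.409, 0.163), RR gives ψ = 0.150, H_out = 6.234 kJ/mol
  T = 333.1 K: K = (4.048, 0.147), RR gives ψ = 0.119, H_out = 4.222 kJ/mol
  T = 336.6 K: K = (4.229, 0.155), RR gives ψ = 0.135, H_out = 5.259 kJ/mol
  T = 338.3 K: K = (4.319, 0.159), RR gives ψ = 0.143, H_out = 5.750 kJ/mol
Linear interpolation between T = 336.6 (H_out = 5.259) and T = 338.3 (H_out = 5.750) on hF = 5.398 gives T ≈ 337.1 K, at which ψ = 0.14.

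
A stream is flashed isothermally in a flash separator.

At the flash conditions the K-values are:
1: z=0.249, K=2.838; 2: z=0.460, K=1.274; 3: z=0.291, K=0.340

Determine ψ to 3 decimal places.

ψ = 0.614

Newton–Raphson from ψ = 0.5:
  ψ = 0.500: g = 0.0627, g' = -0.538 → ψ = 0.617
  ψ = 0.617: g = -0.0015, g' = -0.571 → ψ = 0.614
Converged at ψ = 0.614.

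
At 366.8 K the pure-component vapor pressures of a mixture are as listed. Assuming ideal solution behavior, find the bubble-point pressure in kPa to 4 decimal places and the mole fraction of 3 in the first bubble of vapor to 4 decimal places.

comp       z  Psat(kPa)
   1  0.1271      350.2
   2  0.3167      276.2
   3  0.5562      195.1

At the bubble point ψ → 0, so ΣzᵢKᵢ = 1 with Kᵢ = Pᵢˢᵃᵗ/P ⇒ P = ΣzᵢPᵢˢᵃᵗ.
P = 0.1271·350.2 + 0.3167·276.2 + 0.5562·195.1 = 240.4976 kPa
yᵢ = zᵢPᵢˢᵃᵗ/P ⇒ y_3 = 0.5562·195.1/240.4976 = 0.4512

Pbub = 240.4976 kPa, y_3 = 0.4512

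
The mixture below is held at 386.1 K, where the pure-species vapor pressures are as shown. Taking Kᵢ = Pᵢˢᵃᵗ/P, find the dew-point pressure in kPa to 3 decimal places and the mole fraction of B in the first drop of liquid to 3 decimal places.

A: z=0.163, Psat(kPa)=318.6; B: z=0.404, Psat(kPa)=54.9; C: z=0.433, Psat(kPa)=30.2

At the dew point ψ → 1, so Σzᵢ/Kᵢ = 1 with Kᵢ = Pᵢˢᵃᵗ/P ⇒ 1/P = Σzᵢ/Pᵢˢᵃᵗ.
1/P = 0.163/318.6 + 0.404/54.9 + 0.433/30.2 = 0.022208 ⇒ P = 45.028 kPa
xᵢ = zᵢP/Pᵢˢᵃᵗ ⇒ x_B = 0.404·45.028/54.9 = 0.331

Pdew = 45.028 kPa, x_B = 0.331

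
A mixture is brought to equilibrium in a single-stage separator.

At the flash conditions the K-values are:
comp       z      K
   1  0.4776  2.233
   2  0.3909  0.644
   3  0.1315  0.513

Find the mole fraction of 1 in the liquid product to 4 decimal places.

x_1 = 0.2417

Rachford–Rice: g(β) = Σ zᵢ(Kᵢ−1)/(1+β(Kᵢ−1)) = 0.
g(0) = ΣzᵢKᵢ − 1 = 0.3857 and g(1) = 1 − Σzᵢ/Kᵢ = -0.0772, so a root lies in (0, 1).
Iterate (Newton) starting at β = 0.5:
  β = 0.5000: g = 0.11035, g' = -0.4057 → β = 0.7720
  β = 0.7720: g = 0.00718, g' = -0.3649 → β = 0.7917
Converged at β = 0.7917.
Compositions from xᵢ = zᵢ/(1+β(Kᵢ−1)), yᵢ = Kᵢxᵢ:
  1: x = 0.2417, y = 0.5397
  2: x = 0.5443, y = 0.3505
  3: x = 0.2140, y = 0.1098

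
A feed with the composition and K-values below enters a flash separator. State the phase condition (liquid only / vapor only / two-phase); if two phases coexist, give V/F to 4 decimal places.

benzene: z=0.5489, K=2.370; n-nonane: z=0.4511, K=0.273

ΣzᵢKᵢ = 1.4240; Σzᵢ/Kᵢ = 1.8840.
Both exceed 1, so a two-phase solution exists.
Material balance + equilibrium reduce to Σ zᵢ(Kᵢ−1)/(1+ψ(Kᵢ−1)) = 0.
Binary case is linear: z₁(K₁−1)(1+ψ(K₂−1)) + z₂(K₂−1)(1+ψ(K₁−1)) = 0
⇒ ψ = [z₁(K₁−1)+z₂(K₂−1)] / [−(K₁−1)(K₂−1)] = 0.42404/0.99599 = 0.4258

two-phase, V/F = 0.4258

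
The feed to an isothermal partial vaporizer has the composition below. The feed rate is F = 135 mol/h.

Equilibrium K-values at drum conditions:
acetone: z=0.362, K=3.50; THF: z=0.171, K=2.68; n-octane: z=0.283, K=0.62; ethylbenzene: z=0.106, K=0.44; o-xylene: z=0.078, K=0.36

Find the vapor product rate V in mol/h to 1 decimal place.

Newton iteration, ψ⁰ = 0.5:
  ψ = 0.500: g = 0.2697, g' = -0.785 → ψ = 0.844
  ψ = 0.844: g = 0.0306, g' = -0.676 → ψ = 0.889
  ψ = 0.889: g = -0.0004, g' = -0.692 → ψ = 0.888
Converged at ψ = 0.888.
Then V = ψ·F = 0.8885·135 = 119.9 mol/h and L = F − V = 15.1 mol/h.

V = 119.9 mol/h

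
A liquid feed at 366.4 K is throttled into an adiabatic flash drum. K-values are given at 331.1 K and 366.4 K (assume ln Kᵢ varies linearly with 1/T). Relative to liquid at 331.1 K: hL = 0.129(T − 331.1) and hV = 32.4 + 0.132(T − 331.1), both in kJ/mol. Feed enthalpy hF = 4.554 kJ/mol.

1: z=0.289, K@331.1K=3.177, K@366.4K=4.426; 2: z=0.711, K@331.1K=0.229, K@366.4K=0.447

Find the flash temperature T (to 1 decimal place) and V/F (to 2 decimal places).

Adiabatic flash: solve Rachford–Rice at each trial T, then check hF = ψ·hV(T) + (1−ψ)·hL(T).
  T = 331.1 K: K = (3.177, 0.229), RR gives ψ = 0.048, H_out = 1.563 kJ/mol
  T = 366.4 K: K = (4.426, 0.447), RR gives ψ = 0.315, H_out = 14.795 kJ/mol
  T = 348.8 K: K = (3.783, 0.326), RR gives ψ = 0.173, H_out = 7.902 kJ/mol
  T = 340.0 K: K = (3.476, 0.275), RR gives ψ = 0.111, H_out = 4.758 kJ/mol
  T = 335.6 K: K = (3.327, 0.251), RR gives ψ = 0.080, H_out = 3.189 kJ/mol
  T = 337.8 K: K = (3.401, 0.263), RR gives ψ = 0.096, H_out = 3.975 kJ/mol
Linear interpolation between T = 337.8 (H_out = 3.975) and T = 340.0 (H_out = 4.758) on hF = 4.554 gives T ≈ 339.4 K, at which ψ = 0.11.

T = 339.4 K, V/F = 0.11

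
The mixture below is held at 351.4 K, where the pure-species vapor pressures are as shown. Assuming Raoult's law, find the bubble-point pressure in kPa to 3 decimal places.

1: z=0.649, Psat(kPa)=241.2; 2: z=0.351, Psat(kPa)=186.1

Pbub = 221.860 kPa

At the bubble point ψ → 0, so ΣzᵢKᵢ = 1 with Kᵢ = Pᵢˢᵃᵗ/P ⇒ P = ΣzᵢPᵢˢᵃᵗ.
P = 0.649·241.2 + 0.351·186.1 = 221.860 kPa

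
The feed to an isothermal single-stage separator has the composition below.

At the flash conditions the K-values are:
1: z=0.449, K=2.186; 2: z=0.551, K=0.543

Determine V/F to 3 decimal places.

Binary case is linear: z₁(K₁−1)(1+V/F(K₂−1)) + z₂(K₂−1)(1+V/F(K₁−1)) = 0
⇒ V/F = [z₁(K₁−1)+z₂(K₂−1)] / [−(K₁−1)(K₂−1)] = 0.2807/0.5420 = 0.518

V/F = 0.518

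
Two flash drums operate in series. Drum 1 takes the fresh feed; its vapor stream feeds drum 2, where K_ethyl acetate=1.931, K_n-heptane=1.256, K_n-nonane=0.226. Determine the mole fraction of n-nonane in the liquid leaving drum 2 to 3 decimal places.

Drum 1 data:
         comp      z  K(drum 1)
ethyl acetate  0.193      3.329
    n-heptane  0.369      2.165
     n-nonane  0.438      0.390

x_n-nonane (drum 2) = 0.378

Drum 1:
Let ψ₁ = V/F and solve Σ zᵢ(Kᵢ−1)/(1+ψ₁(Kᵢ−1)) = 0.
Feasibility: ΣzᵢKᵢ = 1.612, Σzᵢ/Kᵢ = 1.351 — both > 1, two phases present.
Iterate (Newton) starting at ψ₁ = 0.63:
  ψ₁ = 0.630: g = -0.0038, g' = -0.768 → ψ₁ = 0.625
Converged at ψ₁ = 0.625.
Drum-1 compositions:
  ethyl acetate: x = 0.079, y = 0.262
  n-heptane: x = 0.214, y = 0.462
  n-nonane: x = 0.708, y = 0.276
Drum-2 feed = drum-1 vapor: z₂ = (0.2616, 0.4623, 0.2761).
Drum 2:
Material balance + equilibrium reduce to Σ zᵢ(Kᵢ−1)/(1+ψ₂(Kᵢ−1)) = 0.
Feasibility: ΣzᵢKᵢ = 1.148, Σzᵢ/Kᵢ = 1.725 — both > 1, two phases present.
Newton–Raphson from ψ₂ = 0.5:
  ψ₂ = 0.500: g = -0.0774, g' = -0.570 → ψ₂ = 0.364
  ψ₂ = 0.364: g = -0.0073, g' = -0.472 → ψ₂ = 0.349
  ψ₂ = 0.349: g = -0.0001, g' = -0.465 → ψ₂ = 0.348
Converged at ψ₂ = 0.348.
  ethyl acetate: x = 0.198, y = 0.381
  n-heptane: x = 0.424, y = 0.533
  n-nonane: x = 0.378, y = 0.085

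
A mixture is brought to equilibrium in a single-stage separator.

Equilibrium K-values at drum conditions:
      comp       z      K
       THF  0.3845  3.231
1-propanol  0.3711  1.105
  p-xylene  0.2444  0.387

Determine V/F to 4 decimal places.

Rachford–Rice: g(V/F) = Σ zᵢ(Kᵢ−1)/(1+V/F(Kᵢ−1)) = 0.
Check two-phase: ΣzᵢKᵢ = 1.7470 > 1 and Σzᵢ/Kᵢ = 1.0864 > 1, so g(0) = 0.7470 > 0 and g(1) = -0.0864 < 0.
Newton iteration, V/F⁰ = 0.65:
  V/F = 0.6500: g = 0.13753, g' = -0.5762 → V/F = 0.8887
  V/F = 0.8887: g = -0.00587, g' = -0.6617 → V/F = 0.8798
Converged at V/F = 0.8798.

V/F = 0.8798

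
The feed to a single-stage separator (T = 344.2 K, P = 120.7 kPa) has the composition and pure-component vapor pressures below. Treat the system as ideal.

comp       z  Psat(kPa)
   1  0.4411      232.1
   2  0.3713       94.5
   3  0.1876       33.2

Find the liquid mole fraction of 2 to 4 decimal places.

x_2 = 0.4107

Raoult's law: Kᵢ = Pᵢˢᵃᵗ/P = Pᵢˢᵃᵗ/120.7.
  K_1 = 232.1/120.7 = 1.922949, K_2 = 94.5/120.7 = 0.782933, K_3 = 33.2/120.7 = 0.275062
Material balance + equilibrium reduce to Σ zᵢ(Kᵢ−1)/(1+ψ(Kᵢ−1)) = 0.
Check two-phase: ΣzᵢKᵢ = 1.1905 > 1 and Σzᵢ/Kᵢ = 1.3857 > 1, so g(0) = 0.1905 > 0 and g(1) = -0.3857 < 0.
Iterate (Newton) starting at ψ = 0.35:
  ψ = 0.3500: g = 0.03825, g' = -0.4122 → ψ = 0.4428
  ψ = 0.4428: g = -0.00046, g' = -0.4246 → ψ = 0.4417
Converged at ψ = 0.4417.
Compositions from xᵢ = zᵢ/(1+ψ(Kᵢ−1)), yᵢ = Kᵢxᵢ:
  1: x = 0.3134, y = 0.6026
  2: x = 0.4107, y = 0.3215
  3: x = 0.2760, y = 0.0759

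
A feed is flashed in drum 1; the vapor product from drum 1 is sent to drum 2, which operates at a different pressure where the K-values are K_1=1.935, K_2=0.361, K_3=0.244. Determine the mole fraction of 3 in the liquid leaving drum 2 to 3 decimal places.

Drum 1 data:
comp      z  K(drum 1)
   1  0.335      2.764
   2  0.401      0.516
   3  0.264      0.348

x_3 (drum 2) = 0.199

Drum 1:
Iterate (Newton) starting at ψ₁ = 0.5:
  ψ₁ = 0.500: g = -0.1974, g' = -0.705 → ψ₁ = 0.220
  ψ₁ = 0.220: g = 0.0076, g' = -0.812 → ψ₁ = 0.229
Converged at ψ₁ = 0.229.
Drum-1 compositions:
  1: x = 0.239, y = 0.659
  2: x = 0.451, y = 0.233
  3: x = 0.310, y = 0.108
Drum-2 feed = drum-1 vapor: z₂ = (0.6592, 0.2328, 0.1080).
Drum 2:
Let ψ₂ = V/F and solve Σ zᵢ(Kᵢ−1)/(1+ψ₂(Kᵢ−1)) = 0.
Check two-phase: ΣzᵢKᵢ = 1.386 > 1 and Σzᵢ/Kᵢ = 1.428 > 1, so g(0) = 0.386 > 0 and g(1) = -0.428 < 0.
Iterate (Newton) starting at ψ₂ = 0.5:
  ψ₂ = 0.500: g = 0.0702, g' = -0.632 → ψ₂ = 0.611
  ψ₂ = 0.611: g = -0.0034, g' = -0.702 → ψ₂ = 0.606
Converged at ψ₂ = 0.606.
  1: x = 0.421, y = 0.814
  2: x = 0.380, y = 0.137
  3: x = 0.199, y = 0.049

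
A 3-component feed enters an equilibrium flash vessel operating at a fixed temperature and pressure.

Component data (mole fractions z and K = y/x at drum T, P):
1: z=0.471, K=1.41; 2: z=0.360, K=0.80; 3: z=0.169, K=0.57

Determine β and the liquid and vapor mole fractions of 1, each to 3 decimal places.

Newton–Raphson from β = 0.5:
  β = 0.500: g = -0.0123, g' = -0.123 → β = 0.400
  β = 0.400: g = -0.0001, g' = -0.121 → β = 0.399
Converged at β = 0.399.
Compositions from xᵢ = zᵢ/(1+β(Kᵢ−1)), yᵢ = Kᵢxᵢ:
  1: x = 0.405, y = 0.571
  2: x = 0.391, y = 0.313
  3: x = 0.204, y = 0.116

β = 0.399, x_1 = 0.405, y_1 = 0.571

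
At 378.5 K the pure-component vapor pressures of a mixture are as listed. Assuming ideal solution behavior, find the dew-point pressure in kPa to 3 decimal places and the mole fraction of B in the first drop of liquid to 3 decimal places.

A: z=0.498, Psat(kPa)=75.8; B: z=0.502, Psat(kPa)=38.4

Pdew = 50.909 kPa, x_B = 0.666

At the dew point ψ → 1, so Σzᵢ/Kᵢ = 1 with Kᵢ = Pᵢˢᵃᵗ/P ⇒ 1/P = Σzᵢ/Pᵢˢᵃᵗ.
1/P = 0.498/75.8 + 0.502/38.4 = 0.019643 ⇒ P = 50.909 kPa
xᵢ = zᵢP/Pᵢˢᵃᵗ ⇒ x_B = 0.502·50.909/38.4 = 0.666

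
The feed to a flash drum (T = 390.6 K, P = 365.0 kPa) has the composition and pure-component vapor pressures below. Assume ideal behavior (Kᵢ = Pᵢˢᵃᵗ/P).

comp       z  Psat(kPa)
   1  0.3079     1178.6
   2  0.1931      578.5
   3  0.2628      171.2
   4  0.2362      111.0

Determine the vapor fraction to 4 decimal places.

ψ = 0.4619

Raoult's law: Kᵢ = Pᵢˢᵃᵗ/P = Pᵢˢᵃᵗ/365.0.
  K_1 = 1178.6/365.0 = 3.229041, K_2 = 578.5/365.0 = 1.584932, K_3 = 171.2/365.0 = 0.469041, K_4 = 111.0/365.0 = 0.304110
Material balance + equilibrium reduce to Σ zᵢ(Kᵢ−1)/(1+ψ(Kᵢ−1)) = 0.
Feasibility: ΣzᵢKᵢ = 1.4954, Σzᵢ/Kᵢ = 1.5542 — both > 1, two phases present.
Newton–Raphson from ψ = 0.5:
  ψ = 0.5000: g = -0.03008, g' = -0.7881 → ψ = 0.4618
  ψ = 0.4618: g = 0.00003, g' = -0.7908 → ψ = 0.4619
Converged at ψ = 0.4619.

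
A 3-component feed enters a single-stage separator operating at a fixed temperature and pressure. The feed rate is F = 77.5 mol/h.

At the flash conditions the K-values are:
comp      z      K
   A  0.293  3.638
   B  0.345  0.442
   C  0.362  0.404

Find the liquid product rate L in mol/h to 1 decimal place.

Let β = V/F and solve Σ zᵢ(Kᵢ−1)/(1+β(Kᵢ−1)) = 0.
Check two-phase: ΣzᵢKᵢ = 1.365 > 1 and Σzᵢ/Kᵢ = 1.757 > 1, so g(0) = 0.365 > 0 and g(1) = -0.757 < 0.
Newton iteration, β⁰ = 0.6:
  β = 0.600: g = -0.3260, g' = -0.860 → β = 0.221
  β = 0.221: g = 0.0203, g' = -1.124 → β = 0.239
Converged at β = 0.239.
Then V = β·F = 0.2393·77.5 = 18.5 mol/h and L = F − V = 59.0 mol/h.

L = 59.0 mol/h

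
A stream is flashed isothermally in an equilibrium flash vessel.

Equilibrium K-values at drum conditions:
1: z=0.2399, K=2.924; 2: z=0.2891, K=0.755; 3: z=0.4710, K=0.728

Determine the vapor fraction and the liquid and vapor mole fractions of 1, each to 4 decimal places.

Iterate (Newton) starting at ψ = 0.5:
  ψ = 0.5000: g = 0.00626, g' = -0.2999 → ψ = 0.5209
  ψ = 0.5209: g = 0.00009, g' = -0.2916 → ψ = 0.5212
Converged at ψ = 0.5212.
Compositions from xᵢ = zᵢ/(1+ψ(Kᵢ−1)), yᵢ = Kᵢxᵢ:
  1: x = 0.1198, y = 0.3503
  2: x = 0.3314, y = 0.2502
  3: x = 0.5488, y = 0.3995

ψ = 0.5212, x_1 = 0.1198, y_1 = 0.3503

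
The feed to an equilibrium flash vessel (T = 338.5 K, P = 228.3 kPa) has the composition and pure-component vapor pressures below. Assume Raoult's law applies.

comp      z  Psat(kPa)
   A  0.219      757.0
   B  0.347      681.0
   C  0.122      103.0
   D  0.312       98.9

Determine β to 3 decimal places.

Raoult's law: Kᵢ = Pᵢˢᵃᵗ/P = Pᵢˢᵃᵗ/228.3.
  K_A = 757.0/228.3 = 3.31581, K_B = 681.0/228.3 = 2.98292, K_C = 103.0/228.3 = 0.45116, K_D = 98.9/228.3 = 0.43320
Material balance + equilibrium reduce to Σ zᵢ(Kᵢ−1)/(1+β(Kᵢ−1)) = 0.
Check two-phase: ΣzᵢKᵢ = 1.951 > 1 and Σzᵢ/Kᵢ = 1.173 > 1, so g(0) = 0.951 > 0 and g(1) = -0.173 < 0.
Newton iteration, β⁰ = 0.5:
  β = 0.500: g = 0.2415, g' = -0.861 → β = 0.780
  β = 0.780: g = 0.0165, g' = -0.794 → β = 0.801
Converged at β = 0.801.

β = 0.801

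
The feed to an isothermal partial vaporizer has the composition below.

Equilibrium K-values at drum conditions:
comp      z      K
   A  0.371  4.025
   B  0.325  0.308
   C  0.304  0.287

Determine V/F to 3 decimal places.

V/F = 0.320

Iterate (Newton) starting at V/F = 0.44:
  V/F = 0.440: g = -0.1577, g' = -1.275 → V/F = 0.316
  V/F = 0.316: g = 0.0058, g' = -1.399 → V/F = 0.320
Converged at V/F = 0.320.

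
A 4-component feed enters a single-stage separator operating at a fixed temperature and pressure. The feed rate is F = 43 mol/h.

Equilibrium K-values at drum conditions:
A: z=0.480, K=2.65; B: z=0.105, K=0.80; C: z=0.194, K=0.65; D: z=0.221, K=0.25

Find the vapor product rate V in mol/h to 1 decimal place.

V = 25.1 mol/h

Let β = V/F and solve Σ zᵢ(Kᵢ−1)/(1+β(Kᵢ−1)) = 0.
Check two-phase: ΣzᵢKᵢ = 1.537 > 1 and Σzᵢ/Kᵢ = 1.495 > 1, so g(0) = 0.537 > 0 and g(1) = -0.495 < 0.
Newton–Raphson from β = 0.5:
  β = 0.500: g = 0.0631, g' = -0.751 → β = 0.584
  β = 0.584: g = -0.0008, g' = -0.775 → β = 0.583
Converged at β = 0.583.
Then V = β·F = 0.5831·43 = 25.1 mol/h and L = F − V = 17.9 mol/h.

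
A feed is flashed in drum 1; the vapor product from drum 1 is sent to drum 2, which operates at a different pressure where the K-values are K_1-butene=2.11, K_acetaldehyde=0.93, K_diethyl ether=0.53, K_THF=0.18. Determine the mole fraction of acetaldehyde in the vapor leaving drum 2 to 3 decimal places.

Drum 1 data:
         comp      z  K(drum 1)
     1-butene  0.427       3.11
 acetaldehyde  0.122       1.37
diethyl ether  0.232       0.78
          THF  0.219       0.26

Drum 1:
Material balance + equilibrium reduce to Σ zᵢ(Kᵢ−1)/(1+ψ₁(Kᵢ−1)) = 0.
g(0) = ΣzᵢKᵢ − 1 = 0.733 and g(1) = 1 − Σzᵢ/Kᵢ = -0.366, so a root lies in (0, 1).
Iterate (Newton) starting at ψ₁ = 0.5:
  ψ₁ = 0.500: g = 0.1619, g' = -0.778 → ψ₁ = 0.708
  ψ₁ = 0.708: g = -0.0039, g' = -0.861 → ψ₁ = 0.704
Converged at ψ₁ = 0.704.
Drum-1 compositions:
  1-butene: x = 0.172, y = 0.535
  acetaldehyde: x = 0.097, y = 0.133
  diethyl ether: x = 0.274, y = 0.214
  THF: x = 0.457, y = 0.119
Drum-2 feed = drum-1 vapor: z₂ = (0.5345, 0.1326, 0.2141, 0.1188).
Drum 2:
Iterate (Newton) starting at ψ₂ = 0.5:
  ψ₂ = 0.500: g = 0.0753, g' = -0.583 → ψ₂ = 0.629
  ψ₂ = 0.629: g = -0.0044, g' = -0.665 → ψ₂ = 0.622
Converged at ψ₂ = 0.622.
  1-butene: x = 0.316, y = 0.667
  acetaldehyde: x = 0.139, y = 0.129
  diethyl ether: x = 0.303, y = 0.160
  THF: x = 0.243, y = 0.044

y_acetaldehyde (drum 2) = 0.129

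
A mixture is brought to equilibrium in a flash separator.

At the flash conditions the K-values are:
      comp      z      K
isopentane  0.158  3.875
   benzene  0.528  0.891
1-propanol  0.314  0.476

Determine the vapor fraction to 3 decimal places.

ψ = 0.279

Let ψ = V/F and solve Σ zᵢ(Kᵢ−1)/(1+ψ(Kᵢ−1)) = 0.
g(0) = ΣzᵢKᵢ − 1 = 0.232 and g(1) = 1 − Σzᵢ/Kᵢ = -0.293, so a root lies in (0, 1).
Newton iteration, ψ⁰ = 0.5:
  ψ = 0.500: g = -0.0975, g' = -0.385 → ψ = 0.247
  ψ = 0.247: g = 0.0175, g' = -0.567 → ψ = 0.278
  ψ = 0.278: g = 0.0006, g' = -0.528 → ψ = 0.279
Converged at ψ = 0.279.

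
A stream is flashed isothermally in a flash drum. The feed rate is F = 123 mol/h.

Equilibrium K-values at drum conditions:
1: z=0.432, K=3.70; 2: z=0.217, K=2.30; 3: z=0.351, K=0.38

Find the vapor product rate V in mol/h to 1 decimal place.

V = 108.0 mol/h

Newton–Raphson from V/F = 0.5:
  V/F = 0.500: g = 0.3519, g' = -0.988 → V/F = 0.856
  V/F = 0.856: g = 0.0220, g' = -0.982 → V/F = 0.878
Converged at V/F = 0.878.
Then V = V/F·F = 0.8782·123 = 108.0 mol/h and L = F − V = 15.0 mol/h.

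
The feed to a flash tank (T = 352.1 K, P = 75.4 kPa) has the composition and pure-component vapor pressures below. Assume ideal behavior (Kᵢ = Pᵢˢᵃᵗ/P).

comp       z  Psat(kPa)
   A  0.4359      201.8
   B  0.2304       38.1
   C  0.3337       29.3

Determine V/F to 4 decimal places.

Raoult's law: Kᵢ = Pᵢˢᵃᵗ/P = Pᵢˢᵃᵗ/75.4.
  K_A = 201.8/75.4 = 2.676393, K_B = 38.1/75.4 = 0.505305, K_C = 29.3/75.4 = 0.388594
Rachford–Rice: g(V/F) = Σ zᵢ(Kᵢ−1)/(1+V/F(Kᵢ−1)) = 0.
Check two-phase: ΣzᵢKᵢ = 1.4127 > 1 and Σzᵢ/Kᵢ = 1.4776 > 1, so g(0) = 0.4127 > 0 and g(1) = -0.4776 < 0.
Newton iteration, V/F⁰ = 0.5:
  V/F = 0.5000: g = -0.04776, g' = -0.7208 → V/F = 0.4337
  V/F = 0.4337: g = 0.00032, g' = -0.7331 → V/F = 0.4342
Converged at V/F = 0.4342.

V/F = 0.4342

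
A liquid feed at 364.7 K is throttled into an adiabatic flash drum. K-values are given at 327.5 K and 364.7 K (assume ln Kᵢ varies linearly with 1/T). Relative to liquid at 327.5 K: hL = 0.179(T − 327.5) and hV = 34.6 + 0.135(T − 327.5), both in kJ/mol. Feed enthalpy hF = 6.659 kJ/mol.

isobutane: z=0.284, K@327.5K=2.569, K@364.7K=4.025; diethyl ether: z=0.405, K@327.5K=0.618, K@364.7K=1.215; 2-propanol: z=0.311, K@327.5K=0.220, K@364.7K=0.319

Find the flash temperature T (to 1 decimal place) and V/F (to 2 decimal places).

Adiabatic flash: solve Rachford–Rice at each trial T, then check hF = ψ·hV(T) + (1−ψ)·hL(T).
  T = 327.5 K: K = (2.569, 0.618, 0.220), RR gives ψ = 0.054, H_out = 1.851 kJ/mol
  T = 364.7 K: K = (4.025, 1.215, 0.319), RR gives ψ = 0.632, H_out = 27.486 kJ/mol
  T = 346.1 K: K = (3.255, 0.882, 0.268), RR gives ψ = 0.353, H_out = 15.239 kJ/mol
  T = 336.8 K: K = (2.901, 0.742, 0.243), RR gives ψ = 0.205, H_out = 8.660 kJ/mol
  T = 332.1 K: K = (2.731, 0.677, 0.231), RR gives ψ = 0.129, H_out = 5.265 kJ/mol
  T = 334.5 K: K = (2.817, 0.710, 0.237), RR gives ψ = 0.168, H_out = 7.007 kJ/mol
Linear interpolation between T = 332.1 (H_out = 5.265) and T = 334.5 (H_out = 7.007) on hF = 6.659 gives T ≈ 334.0 K, at which ψ = 0.16.

T = 334.0 K, V/F = 0.16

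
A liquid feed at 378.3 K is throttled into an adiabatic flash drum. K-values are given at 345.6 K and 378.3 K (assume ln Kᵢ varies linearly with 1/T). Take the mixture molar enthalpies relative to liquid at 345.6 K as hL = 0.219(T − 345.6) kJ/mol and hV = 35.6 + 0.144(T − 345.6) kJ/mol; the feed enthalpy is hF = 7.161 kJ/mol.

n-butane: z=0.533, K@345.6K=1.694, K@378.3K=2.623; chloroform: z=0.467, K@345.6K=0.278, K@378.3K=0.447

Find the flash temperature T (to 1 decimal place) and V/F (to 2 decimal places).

Adiabatic flash: solve Rachford–Rice at each trial T, then check hF = ψ·hV(T) + (1−ψ)·hL(T).
  T = 345.6 K: K = (1.694, 0.278), RR gives ψ = 0.065, H_out = 2.325 kJ/mol
  T = 378.3 K: K = (2.623, 0.447), RR gives ψ = 0.676, H_out = 29.572 kJ/mol
  T = 362.0 K: K = (2.130, 0.357), RR gives ψ = 0.415, H_out = 17.862 kJ/mol
  T = 353.8 K: K = (1.905, 0.316), RR gives ψ = 0.263, H_out = 10.989 kJ/mol
  T = 349.7 K: K = (1.797, 0.296), RR gives ψ = 0.172, H_out = 6.970 kJ/mol
  T = 351.8 K: K = (1.852, 0.306), RR gives ψ = 0.220, H_out = 9.093 kJ/mol
Linear interpolation between T = 349.7 (H_out = 6.970) and T = 351.8 (H_out = 9.093) on hF = 7.161 gives T ≈ 349.9 K, at which ψ = 0.18.

T = 349.9 K, V/F = 0.18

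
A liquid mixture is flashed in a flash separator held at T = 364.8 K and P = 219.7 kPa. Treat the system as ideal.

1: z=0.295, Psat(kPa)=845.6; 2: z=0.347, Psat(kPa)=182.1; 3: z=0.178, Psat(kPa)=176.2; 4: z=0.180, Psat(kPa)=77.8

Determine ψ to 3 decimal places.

ψ = 0.626

Raoult's law: Kᵢ = Pᵢˢᵃᵗ/P = Pᵢˢᵃᵗ/219.7.
  K_1 = 845.6/219.7 = 3.84888, K_2 = 182.1/219.7 = 0.82886, K_3 = 176.2/219.7 = 0.80200, K_4 = 77.8/219.7 = 0.35412
Rachford–Rice: g(ψ) = Σ zᵢ(Kᵢ−1)/(1+ψ(Kᵢ−1)) = 0.
g(0) = ΣzᵢKᵢ − 1 = 0.630 and g(1) = 1 − Σzᵢ/Kᵢ = -0.226, so a root lies in (0, 1).
Newton–Raphson from ψ = 0.5:
  ψ = 0.500: g = 0.0709, g' = -0.592 → ψ = 0.620
  ψ = 0.620: g = 0.0034, g' = -0.544 → ψ = 0.626
Converged at ψ = 0.626.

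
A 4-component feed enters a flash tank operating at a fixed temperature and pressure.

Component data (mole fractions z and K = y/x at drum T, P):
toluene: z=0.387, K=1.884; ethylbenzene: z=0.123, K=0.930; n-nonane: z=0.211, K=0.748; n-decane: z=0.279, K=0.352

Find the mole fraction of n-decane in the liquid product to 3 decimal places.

x_n-decane = 0.332

Let β = V/F and solve Σ zᵢ(Kᵢ−1)/(1+β(Kᵢ−1)) = 0.
g(0) = ΣzᵢKᵢ − 1 = 0.100 and g(1) = 1 − Σzᵢ/Kᵢ = -0.412, so a root lies in (0, 1).
Newton iteration, β⁰ = 0.5:
  β = 0.500: g = -0.1000, g' = -0.420 → β = 0.262
  β = 0.262: g = -0.0057, g' = -0.385 → β = 0.247
Converged at β = 0.247.
Compositions from xᵢ = zᵢ/(1+β(Kᵢ−1)), yᵢ = Kᵢxᵢ:
  toluene: x = 0.318, y = 0.598
  ethylbenzene: x = 0.125, y = 0.116
  n-nonane: x = 0.225, y = 0.168
  n-decane: x = 0.332, y = 0.117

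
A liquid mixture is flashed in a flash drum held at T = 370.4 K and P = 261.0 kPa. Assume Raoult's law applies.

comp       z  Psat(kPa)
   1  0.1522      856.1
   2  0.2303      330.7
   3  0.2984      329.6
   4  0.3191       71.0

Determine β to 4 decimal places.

β = 0.3661

Raoult's law: Kᵢ = Pᵢˢᵃᵗ/P = Pᵢˢᵃᵗ/261.0.
  K_1 = 856.1/261.0 = 3.280077, K_2 = 330.7/261.0 = 1.267050, K_3 = 329.6/261.0 = 1.262835, K_4 = 71.0/261.0 = 0.272031
Newton iteration, β⁰ = 0.69:
  β = 0.6900: g = -0.21355, g' = -0.8287 → β = 0.4323
  β = 0.4323: g = -0.03863, g' = -0.5906 → β = 0.3669
  β = 0.3669: g = -0.00043, g' = -0.5802 → β = 0.3661
Converged at β = 0.3661.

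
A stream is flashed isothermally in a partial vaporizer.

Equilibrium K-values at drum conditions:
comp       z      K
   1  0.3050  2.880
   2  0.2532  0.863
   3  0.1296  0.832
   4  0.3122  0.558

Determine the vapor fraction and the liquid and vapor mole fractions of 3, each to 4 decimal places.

Rachford–Rice: g(ψ) = Σ zᵢ(Kᵢ−1)/(1+ψ(Kᵢ−1)) = 0.
g(0) = ΣzᵢKᵢ − 1 = 0.3789 and g(1) = 1 − Σzᵢ/Kᵢ = -0.1146, so a root lies in (0, 1).
Newton iteration, ψ⁰ = 0.4:
  ψ = 0.4000: g = 0.09961, g' = -0.4507 → ψ = 0.6210
  ψ = 0.6210: g = 0.01212, g' = -0.3556 → ψ = 0.6551
  ψ = 0.6551: g = 0.00014, g' = -0.3477 → ψ = 0.6555
Converged at ψ = 0.6555.
Compositions from xᵢ = zᵢ/(1+ψ(Kᵢ−1)), yᵢ = Kᵢxᵢ:
  1: x = 0.1366, y = 0.3935
  2: x = 0.2782, y = 0.2401
  3: x = 0.1456, y = 0.1212
  4: x = 0.4396, y = 0.2453

ψ = 0.6555, x_3 = 0.1456, y_3 = 0.1212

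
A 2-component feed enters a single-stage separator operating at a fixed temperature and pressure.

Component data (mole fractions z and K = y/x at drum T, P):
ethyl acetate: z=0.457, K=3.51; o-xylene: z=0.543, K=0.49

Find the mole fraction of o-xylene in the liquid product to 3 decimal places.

x_o-xylene = 0.831

Binary case is linear: z₁(K₁−1)(1+ψ(K₂−1)) + z₂(K₂−1)(1+ψ(K₁−1)) = 0
⇒ ψ = [z₁(K₁−1)+z₂(K₂−1)] / [−(K₁−1)(K₂−1)] = 0.8701/1.2801 = 0.680
Compositions from xᵢ = zᵢ/(1+ψ(Kᵢ−1)), yᵢ = Kᵢxᵢ:
  ethyl acetate: x = 0.169, y = 0.593
  o-xylene: x = 0.831, y = 0.407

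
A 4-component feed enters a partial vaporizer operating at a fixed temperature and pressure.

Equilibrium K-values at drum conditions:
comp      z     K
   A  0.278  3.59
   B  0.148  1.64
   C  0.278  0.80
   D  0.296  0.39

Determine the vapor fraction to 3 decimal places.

ψ = 0.604

Material balance + equilibrium reduce to Σ zᵢ(Kᵢ−1)/(1+ψ(Kᵢ−1)) = 0.
Check two-phase: ΣzᵢKᵢ = 1.579 > 1 and Σzᵢ/Kᵢ = 1.274 > 1, so g(0) = 0.579 > 0 and g(1) = -0.274 < 0.
Iterate (Newton) starting at ψ = 0.5:
  ψ = 0.500: g = 0.0639, g' = -0.631 → ψ = 0.601
  ψ = 0.601: g = 0.0016, g' = -0.606 → ψ = 0.604
Converged at ψ = 0.604.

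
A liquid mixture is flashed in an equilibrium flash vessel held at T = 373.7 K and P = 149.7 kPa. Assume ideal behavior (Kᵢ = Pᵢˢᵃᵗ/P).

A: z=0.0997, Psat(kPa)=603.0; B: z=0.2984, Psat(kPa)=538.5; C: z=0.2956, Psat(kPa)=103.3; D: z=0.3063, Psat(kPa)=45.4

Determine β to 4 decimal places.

β = 0.5234

Raoult's law: Kᵢ = Pᵢˢᵃᵗ/P = Pᵢˢᵃᵗ/149.7.
  K_A = 603.0/149.7 = 4.028056, K_B = 538.5/149.7 = 3.597194, K_C = 103.3/149.7 = 0.690047, K_D = 45.4/149.7 = 0.303273
Material balance + equilibrium reduce to Σ zᵢ(Kᵢ−1)/(1+β(Kᵢ−1)) = 0.
Check two-phase: ΣzᵢKᵢ = 1.7719 > 1 and Σzᵢ/Kᵢ = 1.5461 > 1, so g(0) = 0.7719 > 0 and g(1) = -0.5461 < 0.
Newton iteration, β⁰ = 0.5:
  β = 0.5000: g = 0.02133, g' = -0.9155 → β = 0.5233
  β = 0.5233: g = 0.00010, g' = -0.9073 → β = 0.5234
Converged at β = 0.5234.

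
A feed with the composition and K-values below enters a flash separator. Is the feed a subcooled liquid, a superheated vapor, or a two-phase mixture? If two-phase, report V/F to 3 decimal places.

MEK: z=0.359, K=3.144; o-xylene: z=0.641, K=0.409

two-phase, V/F = 0.308

ΣzᵢKᵢ = 1.391; Σzᵢ/Kᵢ = 1.681.
Both exceed 1, so a two-phase solution exists.
Let ψ = V/F and solve Σ zᵢ(Kᵢ−1)/(1+ψ(Kᵢ−1)) = 0.
Binary case is linear: z₁(K₁−1)(1+ψ(K₂−1)) + z₂(K₂−1)(1+ψ(K₁−1)) = 0
⇒ ψ = [z₁(K₁−1)+z₂(K₂−1)] / [−(K₁−1)(K₂−1)] = 0.3909/1.2671 = 0.308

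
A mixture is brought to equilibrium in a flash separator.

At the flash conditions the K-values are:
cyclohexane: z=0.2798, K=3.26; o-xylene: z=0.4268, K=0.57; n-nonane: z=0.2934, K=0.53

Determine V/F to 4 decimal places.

V/F = 0.3081

Newton iteration, V/F⁰ = 0.51:
  V/F = 0.5100: g = -0.12269, g' = -0.5500 → V/F = 0.2869
  V/F = 0.2869: g = 0.01485, g' = -0.7152 → V/F = 0.3077
  V/F = 0.3077: g = 0.00026, g' = -0.6906 → V/F = 0.3081
Converged at V/F = 0.3081.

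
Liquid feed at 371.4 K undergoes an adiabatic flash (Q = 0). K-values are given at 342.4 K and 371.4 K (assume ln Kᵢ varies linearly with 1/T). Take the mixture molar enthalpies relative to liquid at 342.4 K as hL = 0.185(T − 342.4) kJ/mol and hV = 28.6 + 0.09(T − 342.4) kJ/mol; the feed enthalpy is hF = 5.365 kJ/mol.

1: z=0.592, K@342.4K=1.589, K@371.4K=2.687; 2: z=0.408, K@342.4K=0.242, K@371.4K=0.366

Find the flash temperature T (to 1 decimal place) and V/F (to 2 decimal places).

Adiabatic flash: solve Rachford–Rice at each trial T, then check hF = ψ·hV(T) + (1−ψ)·hL(T).
  T = 342.4 K: K = (1.589, 0.242), RR gives ψ = 0.088, H_out = 2.525 kJ/mol
  T = 371.4 K: K = (2.687, 0.366), RR gives ψ = 0.692, H_out = 23.247 kJ/mol
  T = 356.9 K: K = (2.088, 0.300), RR gives ψ = 0.471, H_out = 15.505 kJ/mol
  T = 349.6 K: K = (1.825, 0.270), RR gives ψ = 0.316, H_out = 10.164 kJ/mol
  T = 346.0 K: K = (1.704, 0.256), RR gives ψ = 0.216, H_out = 6.770 kJ/mol
  T = 344.2 K: K = (1.646, 0.249), RR gives ψ = 0.156, H_out = 4.779 kJ/mol
Linear interpolation between T = 344.2 (H_out = 4.779) and T = 346.0 (H_out = 6.770) on hF = 5.365 gives T ≈ 344.7 K, at which ψ = 0.17.

T = 344.7 K, V/F = 0.17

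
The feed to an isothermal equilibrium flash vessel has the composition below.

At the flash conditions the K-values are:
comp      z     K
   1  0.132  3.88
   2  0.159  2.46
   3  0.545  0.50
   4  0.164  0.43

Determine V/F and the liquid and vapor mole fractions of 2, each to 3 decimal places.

V/F = 0.215, x_2 = 0.121, y_2 = 0.298

Rachford–Rice: g(V/F) = Σ zᵢ(Kᵢ−1)/(1+V/F(Kᵢ−1)) = 0.
Feasibility: ΣzᵢKᵢ = 1.246, Σzᵢ/Kᵢ = 1.570 — both > 1, two phases present.
Newton iteration, V/F⁰ = 0.47:
  V/F = 0.470: g = -0.1847, g' = -0.649 → V/F = 0.185
  V/F = 0.185: g = 0.0256, g' = -0.907 → V/F = 0.214
  V/F = 0.214: g = 0.0007, g' = -0.856 → V/F = 0.215
Converged at V/F = 0.215.
Compositions from xᵢ = zᵢ/(1+V/F(Kᵢ−1)), yᵢ = Kᵢxᵢ:
  1: x = 0.082, y = 0.317
  2: x = 0.121, y = 0.298
  3: x = 0.610, y = 0.305
  4: x = 0.187, y = 0.080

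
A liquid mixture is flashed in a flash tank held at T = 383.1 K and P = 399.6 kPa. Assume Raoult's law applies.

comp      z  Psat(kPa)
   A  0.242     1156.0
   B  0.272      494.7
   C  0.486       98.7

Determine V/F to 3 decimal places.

Raoult's law: Kᵢ = Pᵢˢᵃᵗ/P = Pᵢˢᵃᵗ/399.6.
  K_A = 1156.0/399.6 = 2.89289, K_B = 494.7/399.6 = 1.23799, K_C = 98.7/399.6 = 0.24700
Rachford–Rice: g(V/F) = Σ zᵢ(Kᵢ−1)/(1+V/F(Kᵢ−1)) = 0.
Feasibility: ΣzᵢKᵢ = 1.157, Σzᵢ/Kᵢ = 2.271 — both > 1, two phases present.
Newton–Raphson from V/F = 0.5:
  V/F = 0.500: g = -0.2938, g' = -0.950 → V/F = 0.191
  V/F = 0.191: g = -0.0289, g' = -0.858 → V/F = 0.157
  V/F = 0.157: g = 0.0004, g' = -0.884 → V/F = 0.158
Converged at V/F = 0.158.

V/F = 0.158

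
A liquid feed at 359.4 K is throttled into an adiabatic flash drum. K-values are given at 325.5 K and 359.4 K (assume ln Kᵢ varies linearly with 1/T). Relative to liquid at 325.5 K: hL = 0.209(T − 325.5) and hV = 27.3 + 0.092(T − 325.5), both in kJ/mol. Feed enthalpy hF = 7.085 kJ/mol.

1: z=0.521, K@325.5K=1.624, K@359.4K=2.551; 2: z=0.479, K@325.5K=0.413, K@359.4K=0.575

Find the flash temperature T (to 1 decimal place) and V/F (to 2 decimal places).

Adiabatic flash: solve Rachford–Rice at each trial T, then check hF = ψ·hV(T) + (1−ψ)·hL(T).
  T = 325.5 K: K = (1.624, 0.413), RR gives ψ = 0.120, H_out = 3.274 kJ/mol
  T = 359.4 K: K = (2.551, 0.575), RR gives ψ = 0.917, H_out = 28.483 kJ/mol
  T = 342.4 K: K = (2.057, 0.491), RR gives ψ = 0.571, H_out = 17.979 kJ/mol
  T = 333.9 K: K = (1.832, 0.451), RR gives ψ = 0.373, H_out = 11.582 kJ/mol
  T = 329.7 K: K = (1.726, 0.432), RR gives ψ = 0.257, H_out = 7.778 kJ/mol
  T = 327.6 K: K = (1.675, 0.422), RR gives ψ = 0.192, H_out = 5.632 kJ/mol
Linear interpolation between T = 327.6 (H_out = 5.632) and T = 329.7 (H_out = 7.778) on hF = 7.085 gives T ≈ 329.0 K, at which ψ = 0.24.

T = 329.0 K, V/F = 0.24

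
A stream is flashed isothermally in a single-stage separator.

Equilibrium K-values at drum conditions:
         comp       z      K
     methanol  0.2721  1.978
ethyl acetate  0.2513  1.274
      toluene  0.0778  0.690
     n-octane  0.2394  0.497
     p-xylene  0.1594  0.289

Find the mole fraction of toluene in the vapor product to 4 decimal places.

y_toluene = 0.0570

Newton–Raphson from V/F = 0.5:
  V/F = 0.5000: g = -0.12599, g' = -0.4446 → V/F = 0.2166
  V/F = 0.2166: g = -0.01036, g' = -0.3915 → V/F = 0.1901
Converged at V/F = 0.1901.
Compositions from xᵢ = zᵢ/(1+V/F(Kᵢ−1)), yᵢ = Kᵢxᵢ:
  methanol: x = 0.2294, y = 0.4538
  ethyl acetate: x = 0.2389, y = 0.3043
  toluene: x = 0.0827, y = 0.0570
  n-octane: x = 0.2647, y = 0.1316
  p-xylene: x = 0.1843, y = 0.0533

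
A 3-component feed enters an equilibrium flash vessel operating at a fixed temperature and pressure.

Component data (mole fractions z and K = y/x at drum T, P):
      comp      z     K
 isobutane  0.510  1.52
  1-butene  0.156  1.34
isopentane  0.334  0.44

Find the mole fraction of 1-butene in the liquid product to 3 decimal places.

x_1-butene = 0.134

Material balance + equilibrium reduce to Σ zᵢ(Kᵢ−1)/(1+ψ(Kᵢ−1)) = 0.
g(0) = ΣzᵢKᵢ − 1 = 0.131 and g(1) = 1 − Σzᵢ/Kᵢ = -0.211, so a root lies in (0, 1).
Newton iteration, ψ⁰ = 0.49:
  ψ = 0.490: g = -0.0010, g' = -0.300 → ψ = 0.487
Converged at ψ = 0.487.
Compositions from xᵢ = zᵢ/(1+ψ(Kᵢ−1)), yᵢ = Kᵢxᵢ:
  isobutane: x = 0.407, y = 0.619
  1-butene: x = 0.134, y = 0.179
  isopentane: x = 0.459, y = 0.202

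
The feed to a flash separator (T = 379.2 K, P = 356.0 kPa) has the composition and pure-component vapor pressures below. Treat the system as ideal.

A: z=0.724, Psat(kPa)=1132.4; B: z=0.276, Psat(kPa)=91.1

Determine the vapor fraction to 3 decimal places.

ψ = 0.846

Raoult's law: Kᵢ = Pᵢˢᵃᵗ/P = Pᵢˢᵃᵗ/356.0.
  K_A = 1132.4/356.0 = 3.18090, K_B = 91.1/356.0 = 0.25590
Let ψ = V/F and solve Σ zᵢ(Kᵢ−1)/(1+ψ(Kᵢ−1)) = 0.
Check two-phase: ΣzᵢKᵢ = 2.374 > 1 and Σzᵢ/Kᵢ = 1.306 > 1, so g(0) = 1.374 > 0 and g(1) = -0.306 < 0.
Binary case is linear: z₁(K₁−1)(1+ψ(K₂−1)) + z₂(K₂−1)(1+ψ(K₁−1)) = 0
⇒ ψ = [z₁(K₁−1)+z₂(K₂−1)] / [−(K₁−1)(K₂−1)] = 1.3736/1.6228 = 0.846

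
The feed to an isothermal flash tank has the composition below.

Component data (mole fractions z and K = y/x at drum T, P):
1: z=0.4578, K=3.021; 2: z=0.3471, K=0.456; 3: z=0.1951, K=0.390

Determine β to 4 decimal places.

β = 0.5369

Rachford–Rice: g(β) = Σ zᵢ(Kᵢ−1)/(1+β(Kᵢ−1)) = 0.
Feasibility: ΣzᵢKᵢ = 1.6174, Σzᵢ/Kᵢ = 1.4130 — both > 1, two phases present.
Newton–Raphson from β = 0.5:
  β = 0.5000: g = 0.02958, g' = -0.8067 → β = 0.5367
  β = 0.5367: g = 0.00022, g' = -0.7956 → β = 0.5369
Converged at β = 0.5369.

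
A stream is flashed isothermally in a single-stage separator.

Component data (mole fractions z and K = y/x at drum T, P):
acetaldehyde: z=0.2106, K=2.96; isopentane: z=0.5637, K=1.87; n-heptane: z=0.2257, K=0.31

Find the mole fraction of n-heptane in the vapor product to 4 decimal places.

Material balance + equilibrium reduce to Σ zᵢ(Kᵢ−1)/(1+β(Kᵢ−1)) = 0.
Feasibility: ΣzᵢKᵢ = 1.7475, Σzᵢ/Kᵢ = 1.1007 — both > 1, two phases present.
Iterate (Newton) starting at β = 0.31:
  β = 0.3100: g = 0.44490, g' = -0.7516 → β = 0.9019
  β = 0.9019: g = 0.01156, g' = -0.9930 → β = 0.9136
  β = 0.9136: g = -0.00017, g' = -1.0229 → β = 0.9134
Converged at β = 0.9134.
Compositions from xᵢ = zᵢ/(1+β(Kᵢ−1)), yᵢ = Kᵢxᵢ:
  acetaldehyde: x = 0.0755, y = 0.2234
  isopentane: x = 0.3141, y = 0.5874
  n-heptane: x = 0.6104, y = 0.1892

y_n-heptane = 0.1892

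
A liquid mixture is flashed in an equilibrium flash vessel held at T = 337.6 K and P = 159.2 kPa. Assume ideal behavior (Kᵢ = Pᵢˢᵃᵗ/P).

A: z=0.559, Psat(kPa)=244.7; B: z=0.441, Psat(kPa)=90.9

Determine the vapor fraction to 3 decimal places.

Raoult's law: Kᵢ = Pᵢˢᵃᵗ/P = Pᵢˢᵃᵗ/159.2.
  K_A = 244.7/159.2 = 1.53706, K_B = 90.9/159.2 = 0.57098
Material balance + equilibrium reduce to Σ zᵢ(Kᵢ−1)/(1+ψ(Kᵢ−1)) = 0.
Check two-phase: ΣzᵢKᵢ = 1.111 > 1 and Σzᵢ/Kᵢ = 1.136 > 1, so g(0) = 0.111 > 0 and g(1) = -0.136 < 0.
Binary case is linear: z₁(K₁−1)(1+ψ(K₂−1)) + z₂(K₂−1)(1+ψ(K₁−1)) = 0
⇒ ψ = [z₁(K₁−1)+z₂(K₂−1)] / [−(K₁−1)(K₂−1)] = 0.1110/0.2304 = 0.482

ψ = 0.482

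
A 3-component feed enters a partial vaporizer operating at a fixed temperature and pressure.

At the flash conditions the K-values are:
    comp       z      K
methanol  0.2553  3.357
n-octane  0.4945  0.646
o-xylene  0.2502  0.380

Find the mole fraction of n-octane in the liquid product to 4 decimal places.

Newton iteration, ψ⁰ = 0.68:
  ψ = 0.6800: g = -0.26755, g' = -0.6043 → ψ = 0.2373
  ψ = 0.2373: g = 0.01293, g' = -0.7894 → ψ = 0.2537
  ψ = 0.2537: g = 0.00020, g' = -0.7657 → ψ = 0.2539
Converged at ψ = 0.2539.
Compositions from xᵢ = zᵢ/(1+ψ(Kᵢ−1)), yᵢ = Kᵢxᵢ:
  methanol: x = 0.1597, y = 0.5362
  n-octane: x = 0.5433, y = 0.3510
  o-xylene: x = 0.2969, y = 0.1128

x_n-octane = 0.5433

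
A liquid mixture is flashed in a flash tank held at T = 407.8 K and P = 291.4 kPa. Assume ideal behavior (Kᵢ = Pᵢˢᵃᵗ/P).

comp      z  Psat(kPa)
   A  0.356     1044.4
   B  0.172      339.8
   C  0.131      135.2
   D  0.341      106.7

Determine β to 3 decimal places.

Raoult's law: Kᵢ = Pᵢˢᵃᵗ/P = Pᵢˢᵃᵗ/291.4.
  K_A = 1044.4/291.4 = 3.58408, K_B = 339.8/291.4 = 1.16609, K_C = 135.2/291.4 = 0.46397, K_D = 106.7/291.4 = 0.36616
Newton iteration, β⁰ = 0.5:
  β = 0.500: g = 0.0154, g' = -0.820 → β = 0.519
Converged at β = 0.519.

β = 0.519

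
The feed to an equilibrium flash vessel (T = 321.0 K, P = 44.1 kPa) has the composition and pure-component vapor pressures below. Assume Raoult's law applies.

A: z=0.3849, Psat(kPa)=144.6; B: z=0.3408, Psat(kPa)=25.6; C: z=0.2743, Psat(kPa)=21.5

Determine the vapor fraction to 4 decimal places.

ψ = 0.5621

Raoult's law: Kᵢ = Pᵢˢᵃᵗ/P = Pᵢˢᵃᵗ/44.1.
  K_A = 144.6/44.1 = 3.278912, K_B = 25.6/44.1 = 0.580499, K_C = 21.5/44.1 = 0.487528
Rachford–Rice: g(ψ) = Σ zᵢ(Kᵢ−1)/(1+ψ(Kᵢ−1)) = 0.
g(0) = ΣzᵢKᵢ − 1 = 0.5936 and g(1) = 1 − Σzᵢ/Kᵢ = -0.2671, so a root lies in (0, 1).
Iterate (Newton) starting at ψ = 0.5:
  ψ = 0.5000: g = 0.04008, g' = -0.6630 → ψ = 0.5605
  ψ = 0.5605: g = 0.00106, g' = -0.6298 → ψ = 0.5621
Converged at ψ = 0.5621.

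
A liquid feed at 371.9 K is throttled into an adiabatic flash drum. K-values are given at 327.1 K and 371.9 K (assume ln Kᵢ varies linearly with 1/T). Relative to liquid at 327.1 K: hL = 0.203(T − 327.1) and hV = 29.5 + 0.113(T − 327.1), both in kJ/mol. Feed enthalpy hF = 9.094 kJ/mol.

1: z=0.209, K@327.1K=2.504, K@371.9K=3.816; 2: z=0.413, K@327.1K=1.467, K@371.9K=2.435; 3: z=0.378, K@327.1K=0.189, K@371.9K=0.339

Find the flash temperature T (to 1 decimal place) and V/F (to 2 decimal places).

Adiabatic flash: solve Rachford–Rice at each trial T, then check hF = ψ·hV(T) + (1−ψ)·hL(T).
  T = 327.1 K: K = (2.504, 1.467, 0.189), RR gives ψ = 0.273, H_out = 8.061 kJ/mol
  T = 371.9 K: K = (3.816, 2.435, 0.339), RR gives ψ = 0.729, H_out = 27.666 kJ/mol
  T = 349.5 K: K = (3.133, 1.921, 0.258), RR gives ψ = 0.533, H_out = 19.187 kJ/mol
  T = 338.3 K: K = (2.811, 1.686, 0.222), RR gives ψ = 0.418, H_out = 14.177 kJ/mol
  T = 332.7 K: K = (2.656, 1.575, 0.205), RR gives ψ = 0.350, H_out = 11.299 kJ/mol
  T = 329.9 K: K = (2.579, 1.520, 0.197), RR gives ψ = 0.313, H_out = 9.732 kJ/mol
  T = 328.5 K: K = (2.542, 1.494, 0.193), RR gives ψ = 0.294, H_out = 8.910 kJ/mol
Linear interpolation between T = 328.5 (H_out = 8.910) and T = 329.9 (H_out = 9.732) on hF = 9.094 gives T ≈ 328.8 K, at which ψ = 0.30.

T = 328.8 K, V/F = 0.30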